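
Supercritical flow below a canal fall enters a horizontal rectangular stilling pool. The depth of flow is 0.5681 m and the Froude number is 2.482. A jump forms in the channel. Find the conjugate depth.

Fr₁ = 2.482 (given).
From the momentum equation for a rectangular channel, y₂/y₁ = ½[√(1 + 8Fr₁²) − 1] = ½[√50.283 − 1] = 3.046.
y₂ = 3.046 × 0.5681 = 1.730 m.

y₂ = 1.730 m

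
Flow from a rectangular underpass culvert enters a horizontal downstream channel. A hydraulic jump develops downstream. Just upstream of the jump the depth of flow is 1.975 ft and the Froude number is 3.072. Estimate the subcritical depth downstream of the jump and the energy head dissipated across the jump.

Fr₁ = 3.072 (given).
Bélanger equation: y₂/y₁ = ½[√(1 + 8Fr₁²) − 1] = ½[√76.497 − 1] = 3.873.
y₂ = 3.873 × 1.975 = 7.649 ft.
V₁ = Fr₁·√(g·y₁) = 3.072×√(32.2×1.975) = 24.50 ft/s; q = V₁·y₁ = 48.38 ft²/s. V₂ = q/y₂ = 48.38/7.649 = 6.325 ft/s. E₁ = y₁ + V₁²/2g = 11.29 ft; E₂ = y₂ + V₂²/2g = 8.271 ft. ΔE = E₁ − E₂ = 3.024 ft.

y₂ = 7.649 ft; ΔE = 3.024 ft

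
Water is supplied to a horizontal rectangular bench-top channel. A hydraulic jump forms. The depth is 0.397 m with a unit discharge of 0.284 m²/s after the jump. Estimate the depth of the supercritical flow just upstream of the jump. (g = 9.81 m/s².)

V₂ = q/y₂ = 0.284/0.397 = 0.715 m/s; Fr₂ = V₂/√(g·y₂) = 0.362.
Applying the sequent-depth relation in reverse, y₁/y₂ = ½[√(1 + 8Fr₂²) − 1] = ½[√2.051 − 1] = 0.216.
y₁ = 0.216 × 0.397 = 0.0858 m.

y₁ = 0.0858 m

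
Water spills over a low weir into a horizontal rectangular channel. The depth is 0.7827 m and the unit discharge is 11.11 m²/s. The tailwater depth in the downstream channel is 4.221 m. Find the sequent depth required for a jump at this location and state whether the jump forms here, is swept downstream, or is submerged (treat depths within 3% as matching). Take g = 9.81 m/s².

V₁ = q/y₁ = 11.11/0.7827 = 14.19 m/s. Fr₁ = V₁/√(g·y₁) = 14.19/√(9.81×0.7827) = 5.123.
From the momentum equation for a rectangular channel, y₂/y₁ = ½[√(1 + 8Fr₁²) − 1] = ½[√210.92 − 1] = 6.762.
y₂ = 6.762 × 0.7827 = 5.292 m.
Tailwater y_tw = 4.221 m: y_tw < y₂, so the jump is swept downstream.

y₂ = 5.292 m; the jump is swept downstream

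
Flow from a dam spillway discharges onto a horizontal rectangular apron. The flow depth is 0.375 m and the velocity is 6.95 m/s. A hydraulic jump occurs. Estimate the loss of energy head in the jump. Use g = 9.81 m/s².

Fr₁ = V₁/√(g·y₁) = 6.95/√(9.81×0.375) = 3.62.
Conjugate-depth relation: y₂/y₁ = ½[√(1 + 8Fr₁²) − 1] = ½[√106.0 − 1] = 4.65.
y₂ = 4.65 × 0.375 = 1.74 m.
q = V₁·y₁ = 6.95 × 0.375 = 2.61 m²/s. V₂ = q/y₂ = 2.61/1.74 = 1.50 m/s. E₁ = y₁ + V₁²/2g = 2.84 m; E₂ = y₂ + V₂²/2g = 1.86 m. ΔE = E₁ − E₂ = 0.980 m.

ΔE = 0.980 m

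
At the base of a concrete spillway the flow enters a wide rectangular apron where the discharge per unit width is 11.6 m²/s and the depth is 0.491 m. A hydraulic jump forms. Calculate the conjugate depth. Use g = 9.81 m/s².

V₁ = q/y₁ = 11.6/0.491 = 23.6 m/s. Fr₁ = V₁/√(g·y₁) = 23.6/√(9.81×0.491) = 10.8.
By Bélanger, y₂/y₁ = ½[√(1 + 8Fr₁²) − 1] = ½[√928.0 − 1] = 14.7.
y₂ = 14.7 × 0.491 = 7.23 m.

y₂ = 7.23 m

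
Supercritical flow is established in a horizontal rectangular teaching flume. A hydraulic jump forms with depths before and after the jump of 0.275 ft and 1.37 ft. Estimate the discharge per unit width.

For a rectangular channel the momentum equation gives q² = ½·g·y₁·y₂·(y₁ + y₂) = ½×32.2×0.275×1.37×1.65 = 9.98.
q = √9.98 = 3.16 ft²/s.

q = 3.16 ft²/s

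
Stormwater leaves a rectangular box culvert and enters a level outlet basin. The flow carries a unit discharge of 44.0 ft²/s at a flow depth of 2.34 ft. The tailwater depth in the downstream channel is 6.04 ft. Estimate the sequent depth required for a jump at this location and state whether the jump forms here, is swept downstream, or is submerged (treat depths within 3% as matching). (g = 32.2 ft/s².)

V₁ = q/y₁ = 44.0/2.34 = 18.8 ft/s. Fr₁ = V₁/√(g·y₁) = 18.8/√(32.2×2.34) = 2.17.
By Bélanger, y₂/y₁ = ½[√(1 + 8Fr₁²) − 1] = ½[√38.54 − 1] = 2.60.
y₂ = 2.60 × 2.34 = 6.09 ft.
Tailwater y_tw = 6.04 ft: y_tw ≈ y₂, so the jump forms here.

y₂ = 6.09 ft; the jump forms here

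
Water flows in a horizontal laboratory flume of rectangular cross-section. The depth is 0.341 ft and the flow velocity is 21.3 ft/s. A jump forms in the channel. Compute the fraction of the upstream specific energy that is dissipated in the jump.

Fr₁ = V₁/√(g·y₁) = 21.3/√(32.2×0.341) = 6.43.
By Bélanger, y₂/y₁ = ½[√(1 + 8Fr₁²) − 1] = ½[√331.6 − 1] = 8.60.
y₂ = 8.60 × 0.341 = 2.93 ft.
E₁ = y₁ + V₁²/2g = 7.39 ft. ΔE = (y₂ − y₁)³/(4y₁y₂) = 4.36 ft. ΔE/E₁ = 4.36/7.39 = 0.590.

ΔE/E₁ = 0.590 (59.0%)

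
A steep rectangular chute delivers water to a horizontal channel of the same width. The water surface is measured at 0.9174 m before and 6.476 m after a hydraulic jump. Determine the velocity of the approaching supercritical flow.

For a rectangular channel the momentum equation gives q² = ½·g·y₁·y₂·(y₁ + y₂) = ½×9.81×0.9174×6.476×7.393 = 215.5.
q = √215.5 = 14.68 m²/s.
V₁ = q/y₁ = 14.68/0.9174 = 16.00 m/s.

V₁ = 16.00 m/s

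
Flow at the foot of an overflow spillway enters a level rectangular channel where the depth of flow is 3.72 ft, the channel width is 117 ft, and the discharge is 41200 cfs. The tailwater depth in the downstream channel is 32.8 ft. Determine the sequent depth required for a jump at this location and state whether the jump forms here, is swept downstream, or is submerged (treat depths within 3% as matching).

q = Q/b = 41200/117 = 352 ft²/s; V₁ = q/y₁ = 94.7 ft/s. Fr₁ = V₁/√(g·y₁) = 8.65.
Bélanger equation: y₂/y₁ = ½[√(1 + 8Fr₁²) − 1] = ½[√599.5 − 1] = 11.7.
y₂ = 11.7 × 3.72 = 43.7 ft.
Tailwater y_tw = 32.8 ft: y_tw < y₂, so the jump is swept downstream.

y₂ = 43.7 ft; the jump is swept downstream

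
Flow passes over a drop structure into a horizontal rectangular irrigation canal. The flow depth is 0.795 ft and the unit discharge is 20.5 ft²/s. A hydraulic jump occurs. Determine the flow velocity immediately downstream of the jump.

V₂ = 3.83 ft/s

V₁ = q/y₁ = 20.5/0.795 = 25.8 ft/s. Fr₁ = V₁/√(g·y₁) = 25.8/√(32.2×0.795) = 5.10.
By Bélanger, y₂/y₁ = ½[√(1 + 8Fr₁²) − 1] = ½[√208.8 − 1] = 6.72.
y₂ = 6.72 × 0.795 = 5.35 ft.
V₂ = q/y₂ = 20.5/5.35 = 3.83 ft/s.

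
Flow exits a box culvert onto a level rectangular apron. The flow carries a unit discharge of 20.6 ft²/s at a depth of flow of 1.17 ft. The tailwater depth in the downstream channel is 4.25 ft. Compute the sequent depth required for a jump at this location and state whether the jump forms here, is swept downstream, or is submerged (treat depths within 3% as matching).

V₁ = q/y₁ = 20.6/1.17 = 17.6 ft/s. Fr₁ = V₁/√(g·y₁) = 17.6/√(32.2×1.17) = 2.87.
Conjugate-depth relation: y₂/y₁ = ½[√(1 + 8Fr₁²) − 1] = ½[√66.83 − 1] = 3.59.
y₂ = 3.59 × 1.17 = 4.20 ft.
Tailwater y_tw = 4.25 ft: y_tw ≈ y₂, so the jump forms here.

y₂ = 4.20 ft; the jump forms here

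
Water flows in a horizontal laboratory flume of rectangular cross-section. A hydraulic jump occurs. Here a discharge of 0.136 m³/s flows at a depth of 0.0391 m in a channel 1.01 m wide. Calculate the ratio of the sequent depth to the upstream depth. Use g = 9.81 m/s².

y₂/y₁ = 7.38

q = Q/b = 0.136/1.01 = 0.135 m²/s; V₁ = q/y₁ = 3.44 m/s. Fr₁ = V₁/√(g·y₁) = 5.56.
From the momentum equation for a rectangular channel, y₂/y₁ = ½[√(1 + 8Fr₁²) − 1] = ½[√248.4 − 1] = 7.38.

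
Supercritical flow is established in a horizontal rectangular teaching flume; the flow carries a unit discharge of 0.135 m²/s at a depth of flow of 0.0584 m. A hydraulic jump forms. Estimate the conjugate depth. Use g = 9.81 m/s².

V₁ = q/y₁ = 0.135/0.0584 = 2.31 m/s. Fr₁ = V₁/√(g·y₁) = 2.31/√(9.81×0.0584) = 3.05.
From the momentum equation for a rectangular channel, y₂/y₁ = ½[√(1 + 8Fr₁²) − 1] = ½[√75.62 − 1] = 3.85.
y₂ = 3.85 × 0.0584 = 0.225 m.

y₂ = 0.225 m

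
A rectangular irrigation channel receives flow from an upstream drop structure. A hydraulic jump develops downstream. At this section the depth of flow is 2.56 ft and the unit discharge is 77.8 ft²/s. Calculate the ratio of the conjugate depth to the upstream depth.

y₂/y₁ = 4.26

V₁ = q/y₁ = 77.8/2.56 = 30.4 ft/s. Fr₁ = V₁/√(g·y₁) = 30.4/√(32.2×2.56) = 3.35.
Bélanger equation: y₂/y₁ = ½[√(1 + 8Fr₁²) − 1] = ½[√90.63 − 1] = 4.26.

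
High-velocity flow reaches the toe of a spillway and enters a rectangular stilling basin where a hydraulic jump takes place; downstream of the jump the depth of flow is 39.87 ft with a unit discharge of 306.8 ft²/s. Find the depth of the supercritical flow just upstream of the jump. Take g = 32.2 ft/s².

y₁ = 3.390 ft

V₂ = q/y₂ = 306.8/39.87 = 7.695 ft/s; Fr₂ = V₂/√(g·y₂) = 0.2148.
From the momentum equation (using Fr₂), y₁/y₂ = ½[√(1 + 8Fr₂²) − 1] = ½[√1.3690 − 1] = 0.08502.
y₁ = 0.08502 × 39.87 = 3.390 ft.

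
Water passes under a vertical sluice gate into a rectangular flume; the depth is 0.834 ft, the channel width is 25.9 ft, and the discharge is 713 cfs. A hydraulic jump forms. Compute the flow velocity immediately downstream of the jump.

V₂ = 3.87 ft/s

q = Q/b = 713/25.9 = 27.5 ft²/s; V₁ = q/y₁ = 33.0 ft/s. Fr₁ = V₁/√(g·y₁) = 6.37.
Bélanger equation: y₂/y₁ = ½[√(1 + 8Fr₁²) − 1] = ½[√325.6 − 1] = 8.52.
y₂ = 8.52 × 0.834 = 7.11 ft.
V₂ = q/y₂ = 27.5/7.11 = 3.87 ft/s.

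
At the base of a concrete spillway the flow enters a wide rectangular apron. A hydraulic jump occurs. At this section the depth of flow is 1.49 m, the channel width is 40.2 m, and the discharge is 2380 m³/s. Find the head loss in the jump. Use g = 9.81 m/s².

ΔE = 60.4 m

q = Q/b = 2380/40.2 = 59.2 m²/s; V₁ = q/y₁ = 39.7 m/s. Fr₁ = V₁/√(g·y₁) = 10.4.
Sequent-depth ratio: y₂/y₁ = ½[√(1 + 8Fr₁²) − 1] = ½[√865.1 − 1] = 14.2.
y₂ = 14.2 × 1.49 = 21.2 m.
V₂ = q/y₂ = 59.2/21.2 = 2.80 m/s. E₁ = y₁ + V₁²/2g = 82.0 m; E₂ = y₂ + V₂²/2g = 21.6 m. ΔE = E₁ − E₂ = 60.4 m.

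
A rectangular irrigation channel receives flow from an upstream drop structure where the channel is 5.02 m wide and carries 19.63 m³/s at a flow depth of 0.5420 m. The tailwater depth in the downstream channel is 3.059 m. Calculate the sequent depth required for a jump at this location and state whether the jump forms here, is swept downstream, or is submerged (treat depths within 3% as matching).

q = Q/b = 19.63/5.02 = 3.910 m²/s; V₁ = q/y₁ = 7.215 m/s. Fr₁ = V₁/√(g·y₁) = 3.129.
Bélanger equation: y₂/y₁ = ½[√(1 + 8Fr₁²) − 1] = ½[√79.317 − 1] = 3.953.
y₂ = 3.953 × 0.5420 = 2.143 m.
Tailwater y_tw = 3.059 m: y_tw > y₂, so the jump is submerged.

y₂ = 2.143 m; the jump is submerged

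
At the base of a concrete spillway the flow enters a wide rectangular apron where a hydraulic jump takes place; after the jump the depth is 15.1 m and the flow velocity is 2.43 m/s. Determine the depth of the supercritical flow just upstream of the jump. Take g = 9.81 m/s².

Fr₂ = V₂/√(g·y₂) = 2.43/√(9.81×15.1) = 0.200.
From the momentum equation (using Fr₂), y₁/y₂ = ½[√(1 + 8Fr₂²) − 1] = ½[√1.319 − 1] = 0.0742.
y₁ = 0.0742 × 15.1 = 1.12 m.

y₁ = 1.12 m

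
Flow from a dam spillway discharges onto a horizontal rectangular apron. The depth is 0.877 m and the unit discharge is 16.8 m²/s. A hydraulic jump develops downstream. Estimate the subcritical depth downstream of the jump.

y₂ = 7.67 m

V₁ = q/y₁ = 16.8/0.877 = 19.2 m/s. Fr₁ = V₁/√(g·y₁) = 19.2/√(9.81×0.877) = 6.53.
Bélanger equation: y₂/y₁ = ½[√(1 + 8Fr₁²) − 1] = ½[√342.2 − 1] = 8.75.
y₂ = 8.75 × 0.877 = 7.67 m.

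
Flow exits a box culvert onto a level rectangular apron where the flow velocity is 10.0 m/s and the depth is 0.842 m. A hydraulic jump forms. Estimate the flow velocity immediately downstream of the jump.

Fr₁ = V₁/√(g·y₁) = 10.0/√(9.81×0.842) = 3.48.
From the momentum equation for a rectangular channel, y₂/y₁ = ½[√(1 + 8Fr₁²) − 1] = ½[√97.85 − 1] = 4.45.
y₂ = 4.45 × 0.842 = 3.74 m.
q = V₁·y₁ = 10.0 × 0.842 = 8.42 m²/s.
V₂ = q/y₂ = 8.42/3.74 = 2.25 m/s.

V₂ = 2.25 m/s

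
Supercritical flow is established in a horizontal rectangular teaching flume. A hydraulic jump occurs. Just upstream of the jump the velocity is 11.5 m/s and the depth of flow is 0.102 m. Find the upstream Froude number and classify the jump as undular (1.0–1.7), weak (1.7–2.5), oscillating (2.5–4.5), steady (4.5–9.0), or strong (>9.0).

Fr₁ = V₁/√(g·y₁) = 11.5/√(9.81×0.102) = 11.5.
Fr₁ = 11.5 lies in the strong range.

Fr₁ = 11.5; strong jump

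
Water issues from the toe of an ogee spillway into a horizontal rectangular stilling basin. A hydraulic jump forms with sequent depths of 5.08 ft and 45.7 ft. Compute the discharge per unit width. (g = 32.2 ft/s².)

For a rectangular channel the momentum equation gives q² = ½·g·y₁·y₂·(y₁ + y₂) = ½×32.2×5.08×45.7×50.8 = 189801.
q = √189801 = 436 ft²/s.

q = 436 ft²/s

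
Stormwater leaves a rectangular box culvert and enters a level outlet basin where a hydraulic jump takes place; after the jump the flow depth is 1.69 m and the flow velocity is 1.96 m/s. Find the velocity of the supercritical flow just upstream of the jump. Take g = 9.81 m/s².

V₁ = 5.69 m/s

Fr₂ = V₂/√(g·y₂) = 1.96/√(9.81×1.69) = 0.481.
From the momentum equation (using Fr₂), y₁/y₂ = ½[√(1 + 8Fr₂²) − 1] = ½[√2.854 − 1] = 0.345.
y₁ = 0.345 × 1.69 = 0.582 m.
V₁ = q/y₁ = 3.31/0.582 = 5.69 m/s.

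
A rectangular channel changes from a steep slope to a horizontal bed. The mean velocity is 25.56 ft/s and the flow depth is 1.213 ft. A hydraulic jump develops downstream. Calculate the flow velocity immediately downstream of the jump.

V₂ = 4.818 ft/s

Fr₁ = V₁/√(g·y₁) = 25.56/√(32.2×1.213) = 4.090.
By Bélanger, y₂/y₁ = ½[√(1 + 8Fr₁²) − 1] = ½[√134.81 − 1] = 5.305.
y₂ = 5.305 × 1.213 = 6.435 ft.
q = V₁·y₁ = 25.56 × 1.213 = 31.00 ft²/s.
V₂ = q/y₂ = 31.00/6.435 = 4.818 ft/s.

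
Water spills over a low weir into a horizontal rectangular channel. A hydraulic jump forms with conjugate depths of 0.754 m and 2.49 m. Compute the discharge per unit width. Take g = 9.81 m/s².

q = 5.47 m²/s

For a rectangular channel the momentum equation gives q² = ½·g·y₁·y₂·(y₁ + y₂) = ½×9.81×0.754×2.49×3.24 = 29.9.
q = √29.9 = 5.47 m²/s.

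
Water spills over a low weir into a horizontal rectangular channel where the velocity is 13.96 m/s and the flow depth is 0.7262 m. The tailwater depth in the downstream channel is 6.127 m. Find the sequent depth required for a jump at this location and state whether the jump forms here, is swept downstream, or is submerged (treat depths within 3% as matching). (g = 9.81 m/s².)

Fr₁ = V₁/√(g·y₁) = 13.96/√(9.81×0.7262) = 5.230.
Sequent-depth ratio: y₂/y₁ = ½[√(1 + 8Fr₁²) − 1] = ½[√219.84 − 1] = 6.914.
y₂ = 6.914 × 0.7262 = 5.021 m.
Tailwater y_tw = 6.127 m: y_tw > y₂, so the jump is submerged.

y₂ = 5.021 m; the jump is submerged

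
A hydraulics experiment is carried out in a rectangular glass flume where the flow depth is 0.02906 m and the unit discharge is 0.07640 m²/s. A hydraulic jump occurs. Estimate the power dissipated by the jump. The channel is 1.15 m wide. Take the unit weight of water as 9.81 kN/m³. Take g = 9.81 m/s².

V₁ = q/y₁ = 0.07640/0.02906 = 2.629 m/s. Fr₁ = V₁/√(g·y₁) = 2.629/√(9.81×0.02906) = 4.924.
Bélanger equation: y₂/y₁ = ½[√(1 + 8Fr₁²) − 1] = ½[√194.96 − 1] = 6.481.
y₂ = 6.481 × 0.02906 = 0.1884 m.
Head loss: ΔE = (y₂ − y₁)³/(4y₁y₂) = (0.1884 − 0.02906)³/(4×0.02906×0.1884) = 0.004042/0.02189 = 0.1846 m.
Q = q·b = 0.07640 × 1.15 = 0.08786 m³/s. P = γ·Q·ΔE = 9.81 × 0.08786 × 0.1846 = 0.1591 kW.

P = 0.1591 kW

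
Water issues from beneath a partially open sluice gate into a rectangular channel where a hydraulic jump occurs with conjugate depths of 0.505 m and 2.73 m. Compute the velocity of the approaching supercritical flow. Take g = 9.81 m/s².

For a rectangular channel the momentum equation gives q² = ½·g·y₁·y₂·(y₁ + y₂) = ½×9.81×0.505×2.73×3.23 = 21.9.
q = √21.9 = 4.68 m²/s.
V₁ = q/y₁ = 4.68/0.505 = 9.26 m/s.

V₁ = 9.26 m/s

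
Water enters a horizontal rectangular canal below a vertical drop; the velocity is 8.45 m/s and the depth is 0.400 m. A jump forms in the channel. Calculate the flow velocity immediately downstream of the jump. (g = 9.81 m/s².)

Fr₁ = V₁/√(g·y₁) = 8.45/√(9.81×0.400) = 4.27.
By Bélanger, y₂/y₁ = ½[√(1 + 8Fr₁²) − 1] = ½[√146.6 − 1] = 5.55.
y₂ = 5.55 × 0.400 = 2.22 m.
q = V₁·y₁ = 8.45 × 0.400 = 3.38 m²/s.
V₂ = q/y₂ = 3.38/2.22 = 1.52 m/s.

V₂ = 1.52 m/s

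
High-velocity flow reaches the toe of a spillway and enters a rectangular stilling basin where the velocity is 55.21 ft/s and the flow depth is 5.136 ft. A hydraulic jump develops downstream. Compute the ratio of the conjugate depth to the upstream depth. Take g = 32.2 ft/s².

y₂/y₁ = 5.592

Fr₁ = V₁/√(g·y₁) = 55.21/√(32.2×5.136) = 4.293.
By Bélanger, y₂/y₁ = ½[√(1 + 8Fr₁²) − 1] = ½[√148.45 − 1] = 5.592.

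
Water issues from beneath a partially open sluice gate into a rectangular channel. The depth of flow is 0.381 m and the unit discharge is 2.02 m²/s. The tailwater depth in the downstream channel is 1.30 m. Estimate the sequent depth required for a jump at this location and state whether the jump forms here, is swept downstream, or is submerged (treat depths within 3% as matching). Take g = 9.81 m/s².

y₂ = 1.30 m; the jump forms here

V₁ = q/y₁ = 2.02/0.381 = 5.30 m/s. Fr₁ = V₁/√(g·y₁) = 5.30/√(9.81×0.381) = 2.74.
Conjugate-depth relation: y₂/y₁ = ½[√(1 + 8Fr₁²) − 1] = ½[√61.17 − 1] = 3.41.
y₂ = 3.41 × 0.381 = 1.30 m.
Tailwater y_tw = 1.30 m: y_tw ≈ y₂, so the jump forms here.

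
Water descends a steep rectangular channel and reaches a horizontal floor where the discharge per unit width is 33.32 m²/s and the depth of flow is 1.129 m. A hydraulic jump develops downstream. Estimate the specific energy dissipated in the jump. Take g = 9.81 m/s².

ΔE = 31.61 m

V₁ = q/y₁ = 33.32/1.129 = 29.51 m/s. Fr₁ = V₁/√(g·y₁) = 29.51/√(9.81×1.129) = 8.868.
Bélanger equation: y₂/y₁ = ½[√(1 + 8Fr₁²) − 1] = ½[√630.14 − 1] = 12.05.
y₂ = 12.05 × 1.129 = 13.61 m.
Head loss: ΔE = (y₂ − y₁)³/(4y₁y₂) = (13.61 − 1.129)³/(4×1.129×13.61) = 1942/61.44 = 31.61 m.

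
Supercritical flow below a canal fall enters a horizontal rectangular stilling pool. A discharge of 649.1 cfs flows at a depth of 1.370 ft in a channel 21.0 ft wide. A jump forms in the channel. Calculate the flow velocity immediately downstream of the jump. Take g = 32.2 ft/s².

V₂ = 5.211 ft/s

q = Q/b = 649.1/21.0 = 30.91 ft²/s; V₁ = q/y₁ = 22.56 ft/s. Fr₁ = V₁/√(g·y₁) = 3.397.
By Bélanger, y₂/y₁ = ½[√(1 + 8Fr₁²) − 1] = ½[√93.312 − 1] = 4.330.
y₂ = 4.330 × 1.370 = 5.932 ft.
V₂ = q/y₂ = 30.91/5.932 = 5.211 ft/s.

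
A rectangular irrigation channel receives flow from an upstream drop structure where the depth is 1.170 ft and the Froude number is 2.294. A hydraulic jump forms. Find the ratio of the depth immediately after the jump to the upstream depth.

y₂/y₁ = 2.783

Fr₁ = 2.294 (given).
From the momentum equation for a rectangular channel, y₂/y₁ = ½[√(1 + 8Fr₁²) − 1] = ½[√43.099 − 1] = 2.783.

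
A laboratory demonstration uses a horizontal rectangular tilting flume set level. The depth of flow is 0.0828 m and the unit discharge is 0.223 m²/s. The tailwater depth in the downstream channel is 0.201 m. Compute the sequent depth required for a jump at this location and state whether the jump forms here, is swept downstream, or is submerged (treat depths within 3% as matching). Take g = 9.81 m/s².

V₁ = q/y₁ = 0.223/0.0828 = 2.69 m/s. Fr₁ = V₁/√(g·y₁) = 2.69/√(9.81×0.0828) = 2.99.
From the momentum equation for a rectangular channel, y₂/y₁ = ½[√(1 + 8Fr₁²) − 1] = ½[√72.44 − 1] = 3.76.
y₂ = 3.76 × 0.0828 = 0.311 m.
Tailwater y_tw = 0.201 m: y_tw < y₂, so the jump is swept downstream.

y₂ = 0.311 m; the jump is swept downstream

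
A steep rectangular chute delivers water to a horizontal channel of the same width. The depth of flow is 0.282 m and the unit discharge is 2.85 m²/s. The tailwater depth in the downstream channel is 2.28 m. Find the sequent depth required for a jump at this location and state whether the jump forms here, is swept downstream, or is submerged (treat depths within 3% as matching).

y₂ = 2.29 m; the jump forms here

V₁ = q/y₁ = 2.85/0.282 = 10.1 m/s. Fr₁ = V₁/√(g·y₁) = 10.1/√(9.81×0.282) = 6.08.
Conjugate-depth relation: y₂/y₁ = ½[√(1 + 8Fr₁²) − 1] = ½[√296.4 − 1] = 8.11.
y₂ = 8.11 × 0.282 = 2.29 m.
Tailwater y_tw = 2.28 m: y_tw ≈ y₂, so the jump forms here.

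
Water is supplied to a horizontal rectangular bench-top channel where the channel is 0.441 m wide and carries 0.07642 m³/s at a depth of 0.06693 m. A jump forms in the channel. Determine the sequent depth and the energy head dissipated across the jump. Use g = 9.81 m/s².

y₂ = 0.2708 m; ΔE = 0.1169 m

q = Q/b = 0.07642/0.441 = 0.1733 m²/s; V₁ = q/y₁ = 2.589 m/s. Fr₁ = V₁/√(g·y₁) = 3.195.
From the momentum equation for a rectangular channel, y₂/y₁ = ½[√(1 + 8Fr₁²) − 1] = ½[√82.676 − 1] = 4.046.
y₂ = 4.046 × 0.06693 = 0.2708 m.
Head loss: ΔE = (y₂ − y₁)³/(4y₁y₂) = (0.2708 − 0.06693)³/(4×0.06693×0.2708) = 0.008476/0.07250 = 0.1169 m.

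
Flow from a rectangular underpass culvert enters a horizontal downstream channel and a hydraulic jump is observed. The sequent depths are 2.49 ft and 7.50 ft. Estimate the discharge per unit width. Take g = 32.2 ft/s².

q = 54.8 ft²/s

For a rectangular channel the momentum equation gives q² = ½·g·y₁·y₂·(y₁ + y₂) = ½×32.2×2.49×7.50×9.99 = 3004.
q = √3004 = 54.8 ft²/s.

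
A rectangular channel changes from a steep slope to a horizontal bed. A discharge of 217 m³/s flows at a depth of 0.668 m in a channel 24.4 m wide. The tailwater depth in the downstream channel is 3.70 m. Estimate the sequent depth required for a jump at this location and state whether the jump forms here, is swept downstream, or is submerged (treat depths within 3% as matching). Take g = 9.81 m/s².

y₂ = 4.59 m; the jump is swept downstream

q = Q/b = 217/24.4 = 8.89 m²/s; V₁ = q/y₁ = 13.3 m/s. Fr₁ = V₁/√(g·y₁) = 5.20.
Conjugate-depth relation: y₂/y₁ = ½[√(1 + 8Fr₁²) − 1] = ½[√217.4 − 1] = 6.87.
y₂ = 6.87 × 0.668 = 4.59 m.
Tailwater y_tw = 3.70 m: y_tw < y₂, so the jump is swept downstream.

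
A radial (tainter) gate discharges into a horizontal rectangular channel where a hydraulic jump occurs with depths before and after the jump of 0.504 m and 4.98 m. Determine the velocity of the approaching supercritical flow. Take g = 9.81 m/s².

V₁ = 16.3 m/s

For a rectangular channel the momentum equation gives q² = ½·g·y₁·y₂·(y₁ + y₂) = ½×9.81×0.504×4.98×5.48 = 67.5.
q = √67.5 = 8.22 m²/s.
V₁ = q/y₁ = 8.22/0.504 = 16.3 m/s.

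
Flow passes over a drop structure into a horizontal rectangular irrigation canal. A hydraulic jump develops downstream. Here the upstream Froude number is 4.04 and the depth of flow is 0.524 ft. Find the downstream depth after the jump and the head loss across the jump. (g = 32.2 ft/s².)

Fr₁ = 4.04 (given).
By Bélanger, y₂/y₁ = ½[√(1 + 8Fr₁²) − 1] = ½[√131.6 − 1] = 5.24.
y₂ = 5.24 × 0.524 = 2.74 ft.
Head loss: ΔE = (y₂ − y₁)³/(4y₁y₂) = (2.74 − 0.524)³/(4×0.524×2.74) = 10.9/5.75 = 1.90 ft.

y₂ = 2.74 ft; ΔE = 1.90 ft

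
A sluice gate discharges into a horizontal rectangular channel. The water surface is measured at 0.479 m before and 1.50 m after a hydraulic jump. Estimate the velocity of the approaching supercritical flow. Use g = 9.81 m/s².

V₁ = 5.51 m/s

For a rectangular channel the momentum equation gives q² = ½·g·y₁·y₂·(y₁ + y₂) = ½×9.81×0.479×1.50×1.98 = 6.97.
q = √6.97 = 2.64 m²/s.
V₁ = q/y₁ = 2.64/0.479 = 5.51 m/s.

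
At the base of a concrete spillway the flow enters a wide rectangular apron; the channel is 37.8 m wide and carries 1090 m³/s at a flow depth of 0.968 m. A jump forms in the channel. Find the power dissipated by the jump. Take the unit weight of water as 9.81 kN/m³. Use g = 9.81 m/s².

P = 354774 kW

q = Q/b = 1090/37.8 = 28.8 m²/s; V₁ = q/y₁ = 29.8 m/s. Fr₁ = V₁/√(g·y₁) = 9.67.
Sequent-depth ratio: y₂/y₁ = ½[√(1 + 8Fr₁²) − 1] = ½[√748.6 − 1] = 13.2.
y₂ = 13.2 × 0.968 = 12.8 m.
Head loss: ΔE = (y₂ − y₁)³/(4y₁y₂) = (12.8 − 0.968)³/(4×0.968×12.8) = 1639/49.4 = 33.2 m.
P = γ·Q·ΔE = 9.81 × 1090 × 33.2 = 354774 kW.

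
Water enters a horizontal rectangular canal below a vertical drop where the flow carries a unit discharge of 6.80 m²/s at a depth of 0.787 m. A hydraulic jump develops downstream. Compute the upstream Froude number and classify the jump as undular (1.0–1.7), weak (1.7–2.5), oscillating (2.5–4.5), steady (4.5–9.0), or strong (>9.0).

Fr₁ = 3.11; oscillating jump

V₁ = q/y₁ = 6.80/0.787 = 8.64 m/s. Fr₁ = V₁/√(g·y₁) = 8.64/√(9.81×0.787) = 3.11.
Fr₁ = 3.11 lies in the oscillating range.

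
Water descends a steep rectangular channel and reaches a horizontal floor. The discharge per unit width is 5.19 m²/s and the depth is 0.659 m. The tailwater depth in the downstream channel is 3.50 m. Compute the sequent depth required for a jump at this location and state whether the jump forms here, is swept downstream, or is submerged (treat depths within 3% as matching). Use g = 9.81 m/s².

V₁ = q/y₁ = 5.19/0.659 = 7.88 m/s. Fr₁ = V₁/√(g·y₁) = 7.88/√(9.81×0.659) = 3.10.
By Bélanger, y₂/y₁ = ½[√(1 + 8Fr₁²) − 1] = ½[√77.75 − 1] = 3.91.
y₂ = 3.91 × 0.659 = 2.58 m.
Tailwater y_tw = 3.50 m: y_tw > y₂, so the jump is submerged.

y₂ = 2.58 m; the jump is submerged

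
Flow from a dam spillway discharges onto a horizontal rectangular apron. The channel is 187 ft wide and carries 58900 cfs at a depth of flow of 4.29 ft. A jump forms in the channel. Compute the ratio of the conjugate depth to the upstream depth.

q = Q/b = 58900/187 = 315 ft²/s; V₁ = q/y₁ = 73.4 ft/s. Fr₁ = V₁/√(g·y₁) = 6.25.
From the momentum equation for a rectangular channel, y₂/y₁ = ½[√(1 + 8Fr₁²) − 1] = ½[√313.2 − 1] = 8.35.

y₂/y₁ = 8.35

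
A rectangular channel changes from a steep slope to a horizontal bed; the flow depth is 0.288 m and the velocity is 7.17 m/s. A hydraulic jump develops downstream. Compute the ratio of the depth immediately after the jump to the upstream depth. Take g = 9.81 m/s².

Fr₁ = V₁/√(g·y₁) = 7.17/√(9.81×0.288) = 4.27.
By Bélanger, y₂/y₁ = ½[√(1 + 8Fr₁²) − 1] = ½[√146.6 − 1] = 5.55.

y₂/y₁ = 5.55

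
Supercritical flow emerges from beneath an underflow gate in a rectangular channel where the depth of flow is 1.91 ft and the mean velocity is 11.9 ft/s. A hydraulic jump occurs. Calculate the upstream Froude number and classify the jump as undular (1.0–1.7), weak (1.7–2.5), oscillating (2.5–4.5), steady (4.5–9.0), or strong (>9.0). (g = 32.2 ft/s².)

Fr₁ = V₁/√(g·y₁) = 11.9/√(32.2×1.91) = 1.52.
Fr₁ = 1.52 lies in the undular range.

Fr₁ = 1.52; undular jump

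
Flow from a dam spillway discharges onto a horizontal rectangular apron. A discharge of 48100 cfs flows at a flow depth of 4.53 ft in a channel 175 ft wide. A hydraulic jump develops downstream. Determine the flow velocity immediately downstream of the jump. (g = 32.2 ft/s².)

q = Q/b = 48100/175 = 275 ft²/s; V₁ = q/y₁ = 60.7 ft/s. Fr₁ = V₁/√(g·y₁) = 5.02.
From the momentum equation for a rectangular channel, y₂/y₁ = ½[√(1 + 8Fr₁²) − 1] = ½[√202.9 − 1] = 6.62.
y₂ = 6.62 × 4.53 = 30.0 ft.
V₂ = q/y₂ = 275/30.0 = 9.16 ft/s.

V₂ = 9.16 ft/s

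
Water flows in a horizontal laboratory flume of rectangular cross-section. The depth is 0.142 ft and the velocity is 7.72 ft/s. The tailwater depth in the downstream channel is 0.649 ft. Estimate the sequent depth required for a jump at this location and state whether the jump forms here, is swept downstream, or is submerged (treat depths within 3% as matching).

y₂ = 0.657 ft; the jump forms here

Fr₁ = V₁/√(g·y₁) = 7.72/√(32.2×0.142) = 3.61.
By Bélanger, y₂/y₁ = ½[√(1 + 8Fr₁²) − 1] = ½[√105.3 − 1] = 4.63.
y₂ = 4.63 × 0.142 = 0.657 ft.
Tailwater y_tw = 0.649 ft: y_tw ≈ y₂, so the jump forms here.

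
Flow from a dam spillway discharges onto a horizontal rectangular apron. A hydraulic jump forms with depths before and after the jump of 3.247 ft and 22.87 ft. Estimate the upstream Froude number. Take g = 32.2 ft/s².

Fr₁ = 5.322

For a rectangular channel the momentum equation gives q² = ½·g·y₁·y₂·(y₁ + y₂) = ½×32.2×3.247×22.87×26.12 = 31225.
q = √31225 = 176.7 ft²/s.
V₁ = q/y₁ = 54.42 ft/s; Fr₁ = V₁/√(g·y₁) = 5.322.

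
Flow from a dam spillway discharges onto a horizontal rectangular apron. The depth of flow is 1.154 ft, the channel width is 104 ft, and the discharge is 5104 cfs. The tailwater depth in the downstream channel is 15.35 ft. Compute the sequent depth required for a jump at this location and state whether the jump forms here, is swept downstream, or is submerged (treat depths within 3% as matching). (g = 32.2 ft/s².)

q = Q/b = 5104/104 = 49.08 ft²/s; V₁ = q/y₁ = 42.53 ft/s. Fr₁ = V₁/√(g·y₁) = 6.977.
From the momentum equation for a rectangular channel, y₂/y₁ = ½[√(1 + 8Fr₁²) − 1] = ½[√390.38 − 1] = 9.379.
y₂ = 9.379 × 1.154 = 10.82 ft.
Tailwater y_tw = 15.35 ft: y_tw > y₂, so the jump is submerged.

y₂ = 10.82 ft; the jump is submerged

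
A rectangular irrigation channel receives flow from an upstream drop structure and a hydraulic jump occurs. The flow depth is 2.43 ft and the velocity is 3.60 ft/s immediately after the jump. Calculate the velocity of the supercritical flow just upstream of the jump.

V₁ = 13.7 ft/s

Fr₂ = V₂/√(g·y₂) = 3.60/√(32.2×2.43) = 0.407.
Since the conjugate-depth ratio holds either way, y₁/y₂ = ½[√(1 + 8Fr₂²) − 1] = ½[√2.325 − 1] = 0.262.
y₁ = 0.262 × 2.43 = 0.638 ft.
V₁ = q/y₁ = 8.75/0.638 = 13.7 ft/s.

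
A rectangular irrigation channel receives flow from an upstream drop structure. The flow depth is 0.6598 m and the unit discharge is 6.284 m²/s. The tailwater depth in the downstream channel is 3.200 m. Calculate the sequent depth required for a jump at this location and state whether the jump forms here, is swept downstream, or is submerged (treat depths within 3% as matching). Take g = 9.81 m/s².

y₂ = 3.179 m; the jump forms here

V₁ = q/y₁ = 6.284/0.6598 = 9.524 m/s. Fr₁ = V₁/√(g·y₁) = 9.524/√(9.81×0.6598) = 3.744.
From the momentum equation for a rectangular channel, y₂/y₁ = ½[√(1 + 8Fr₁²) − 1] = ½[√113.11 − 1] = 4.818.
y₂ = 4.818 × 0.6598 = 3.179 m.
Tailwater y_tw = 3.200 m: y_tw ≈ y₂, so the jump forms here.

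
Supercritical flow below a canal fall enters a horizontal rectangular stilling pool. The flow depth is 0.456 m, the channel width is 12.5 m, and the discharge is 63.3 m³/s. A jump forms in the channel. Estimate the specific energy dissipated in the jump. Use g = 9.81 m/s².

ΔE = 3.45 m

q = Q/b = 63.3/12.5 = 5.06 m²/s; V₁ = q/y₁ = 11.1 m/s. Fr₁ = V₁/√(g·y₁) = 5.25.
Bélanger equation: y₂/y₁ = ½[√(1 + 8Fr₁²) − 1] = ½[√221.6 − 1] = 6.94.
y₂ = 6.94 × 0.456 = 3.17 m.
Head loss: ΔE = (y₂ − y₁)³/(4y₁y₂) = (3.17 − 0.456)³/(4×0.456×3.17) = 19.9/5.77 = 3.45 m.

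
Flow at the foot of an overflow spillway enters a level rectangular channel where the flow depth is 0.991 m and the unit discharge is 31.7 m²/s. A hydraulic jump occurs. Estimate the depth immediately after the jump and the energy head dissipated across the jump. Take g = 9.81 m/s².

V₁ = q/y₁ = 31.7/0.991 = 32.0 m/s. Fr₁ = V₁/√(g·y₁) = 32.0/√(9.81×0.991) = 10.3.
By Bélanger, y₂/y₁ = ½[√(1 + 8Fr₁²) − 1] = ½[√843.0 − 1] = 14.0.
y₂ = 14.0 × 0.991 = 13.9 m.
Head loss: ΔE = (y₂ − y₁)³/(4y₁y₂) = (13.9 − 0.991)³/(4×0.991×13.9) = 2147/55.1 = 39.0 m.

y₂ = 13.9 m; ΔE = 39.0 m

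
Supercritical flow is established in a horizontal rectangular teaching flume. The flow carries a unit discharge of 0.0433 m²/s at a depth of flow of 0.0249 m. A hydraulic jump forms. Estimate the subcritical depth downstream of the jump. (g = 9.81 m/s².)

V₁ = q/y₁ = 0.0433/0.0249 = 1.74 m/s. Fr₁ = V₁/√(g·y₁) = 1.74/√(9.81×0.0249) = 3.52.
Conjugate-depth relation: y₂/y₁ = ½[√(1 + 8Fr₁²) − 1] = ½[√100.0 − 1] = 4.50.
y₂ = 4.50 × 0.0249 = 0.112 m.

y₂ = 0.112 m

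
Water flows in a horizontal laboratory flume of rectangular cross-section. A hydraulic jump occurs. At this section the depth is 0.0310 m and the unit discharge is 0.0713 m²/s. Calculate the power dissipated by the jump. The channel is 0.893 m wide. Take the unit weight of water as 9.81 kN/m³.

V₁ = q/y₁ = 0.0713/0.0310 = 2.30 m/s. Fr₁ = V₁/√(g·y₁) = 2.30/√(9.81×0.0310) = 4.17.
Conjugate-depth relation: y₂/y₁ = ½[√(1 + 8Fr₁²) − 1] = ½[√140.2 − 1] = 5.42.
y₂ = 5.42 × 0.0310 = 0.168 m.
Head loss: ΔE = (y₂ − y₁)³/(4y₁y₂) = (0.168 − 0.0310)³/(4×0.0310×0.168) = 0.00257/0.0208 = 0.123 m.
Q = q·b = 0.0713 × 0.893 = 0.0637 m³/s. P = γ·Q·ΔE = 9.81 × 0.0637 × 0.123 = 0.0771 kW.

P = 0.0771 kW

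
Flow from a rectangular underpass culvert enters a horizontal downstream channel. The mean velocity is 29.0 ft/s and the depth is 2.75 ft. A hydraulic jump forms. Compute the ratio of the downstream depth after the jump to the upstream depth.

y₂/y₁ = 3.89

Fr₁ = V₁/√(g·y₁) = 29.0/√(32.2×2.75) = 3.08.
Conjugate-depth relation: y₂/y₁ = ½[√(1 + 8Fr₁²) − 1] = ½[√76.98 − 1] = 3.89.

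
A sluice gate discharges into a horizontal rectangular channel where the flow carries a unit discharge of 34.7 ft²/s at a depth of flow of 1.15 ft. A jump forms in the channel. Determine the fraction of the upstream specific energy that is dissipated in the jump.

V₁ = q/y₁ = 34.7/1.15 = 30.2 ft/s. Fr₁ = V₁/√(g·y₁) = 30.2/√(32.2×1.15) = 4.96.
From the momentum equation for a rectangular channel, y₂/y₁ = ½[√(1 + 8Fr₁²) − 1] = ½[√197.7 − 1] = 6.53.
y₂ = 6.53 × 1.15 = 7.51 ft.
E₁ = y₁ + V₁²/2g = 15.3 ft. ΔE = (y₂ − y₁)³/(4y₁y₂) = 7.45 ft. ΔE/E₁ = 7.45/15.3 = 0.487.

ΔE/E₁ = 0.487 (48.7%)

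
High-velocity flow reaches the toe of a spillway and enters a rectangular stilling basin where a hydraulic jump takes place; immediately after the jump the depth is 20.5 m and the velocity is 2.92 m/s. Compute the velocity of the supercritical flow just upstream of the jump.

Fr₂ = V₂/√(g·y₂) = 2.92/√(9.81×20.5) = 0.206.
The Bélanger relation is symmetric: y₁/y₂ = ½[√(1 + 8Fr₂²) − 1] = ½[√1.339 − 1] = 0.0786.
y₁ = 0.0786 × 20.5 = 1.61 m.
V₁ = q/y₁ = 59.9/1.61 = 37.1 m/s.

V₁ = 37.1 m/s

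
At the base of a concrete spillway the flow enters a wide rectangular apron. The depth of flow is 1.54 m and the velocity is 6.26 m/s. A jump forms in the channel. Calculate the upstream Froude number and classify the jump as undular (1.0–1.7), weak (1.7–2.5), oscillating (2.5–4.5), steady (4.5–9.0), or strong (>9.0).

Fr₁ = 1.61; undular jump

Fr₁ = V₁/√(g·y₁) = 6.26/√(9.81×1.54) = 1.61.
Fr₁ = 1.61 lies in the undular range.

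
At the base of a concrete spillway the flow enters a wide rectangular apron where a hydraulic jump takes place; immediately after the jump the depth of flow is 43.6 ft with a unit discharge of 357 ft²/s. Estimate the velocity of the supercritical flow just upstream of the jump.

V₂ = q/y₂ = 357/43.6 = 8.19 ft/s; Fr₂ = V₂/√(g·y₂) = 0.219.
The Bélanger relation is symmetric: y₁/y₂ = ½[√(1 + 8Fr₂²) − 1] = ½[√1.382 − 1] = 0.0878.
y₁ = 0.0878 × 43.6 = 3.83 ft.
V₁ = q/y₁ = 357/3.83 = 93.3 ft/s.

V₁ = 93.3 ft/s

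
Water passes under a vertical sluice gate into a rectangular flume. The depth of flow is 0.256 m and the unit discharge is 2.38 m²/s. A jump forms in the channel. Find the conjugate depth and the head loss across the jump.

y₂ = 2.00 m; ΔE = 2.59 m

V₁ = q/y₁ = 2.38/0.256 = 9.30 m/s. Fr₁ = V₁/√(g·y₁) = 9.30/√(9.81×0.256) = 5.87.
By Bélanger, y₂/y₁ = ½[√(1 + 8Fr₁²) − 1] = ½[√276.3 − 1] = 7.81.
y₂ = 7.81 × 0.256 = 2.00 m.
Head loss: ΔE = (y₂ − y₁)³/(4y₁y₂) = (2.00 − 0.256)³/(4×0.256×2.00) = 5.30/2.05 = 2.59 m.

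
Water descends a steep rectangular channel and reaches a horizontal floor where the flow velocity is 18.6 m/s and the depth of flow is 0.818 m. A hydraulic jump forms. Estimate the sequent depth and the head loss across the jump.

Fr₁ = V₁/√(g·y₁) = 18.6/√(9.81×0.818) = 6.57.
Conjugate-depth relation: y₂/y₁ = ½[√(1 + 8Fr₁²) − 1] = ½[√345.9 − 1] = 8.80.
y₂ = 8.80 × 0.818 = 7.20 m.
q = V₁·y₁ = 18.6 × 0.818 = 15.2 m²/s. V₂ = q/y₂ = 15.2/7.20 = 2.11 m/s. E₁ = y₁ + V₁²/2g = 18.5 m; E₂ = y₂ + V₂²/2g = 7.43 m. ΔE = E₁ − E₂ = 11.0 m.

y₂ = 7.20 m; ΔE = 11.0 m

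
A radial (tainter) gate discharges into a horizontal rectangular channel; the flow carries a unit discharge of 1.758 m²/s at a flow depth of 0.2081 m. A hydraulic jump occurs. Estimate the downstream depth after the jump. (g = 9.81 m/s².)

V₁ = q/y₁ = 1.758/0.2081 = 8.448 m/s. Fr₁ = V₁/√(g·y₁) = 8.448/√(9.81×0.2081) = 5.913.
From the momentum equation for a rectangular channel, y₂/y₁ = ½[√(1 + 8Fr₁²) − 1] = ½[√280.67 − 1] = 7.877.
y₂ = 7.877 × 0.2081 = 1.639 m.

y₂ = 1.639 m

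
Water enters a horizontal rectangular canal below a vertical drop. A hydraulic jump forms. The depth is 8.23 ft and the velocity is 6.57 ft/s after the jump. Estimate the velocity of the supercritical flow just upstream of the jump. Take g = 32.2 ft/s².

Fr₂ = V₂/√(g·y₂) = 6.57/√(32.2×8.23) = 0.404.
The Bélanger relation is symmetric: y₁/y₂ = ½[√(1 + 8Fr₂²) − 1] = ½[√2.303 − 1] = 0.259.
y₁ = 0.259 × 8.23 = 2.13 ft.
V₁ = q/y₁ = 54.1/2.13 = 25.4 ft/s.

V₁ = 25.4 ft/s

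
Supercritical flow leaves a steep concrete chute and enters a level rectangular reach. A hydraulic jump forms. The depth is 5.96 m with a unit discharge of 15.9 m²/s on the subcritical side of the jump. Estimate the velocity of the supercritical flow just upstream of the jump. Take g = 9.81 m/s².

V₂ = q/y₂ = 15.9/5.96 = 2.67 m/s; Fr₂ = V₂/√(g·y₂) = 0.349.
Since the conjugate-depth ratio holds either way, y₁/y₂ = ½[√(1 + 8Fr₂²) − 1] = ½[√1.974 − 1] = 0.202.
y₁ = 0.202 × 5.96 = 1.21 m.
V₁ = q/y₁ = 15.9/1.21 = 13.2 m/s.

V₁ = 13.2 m/s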